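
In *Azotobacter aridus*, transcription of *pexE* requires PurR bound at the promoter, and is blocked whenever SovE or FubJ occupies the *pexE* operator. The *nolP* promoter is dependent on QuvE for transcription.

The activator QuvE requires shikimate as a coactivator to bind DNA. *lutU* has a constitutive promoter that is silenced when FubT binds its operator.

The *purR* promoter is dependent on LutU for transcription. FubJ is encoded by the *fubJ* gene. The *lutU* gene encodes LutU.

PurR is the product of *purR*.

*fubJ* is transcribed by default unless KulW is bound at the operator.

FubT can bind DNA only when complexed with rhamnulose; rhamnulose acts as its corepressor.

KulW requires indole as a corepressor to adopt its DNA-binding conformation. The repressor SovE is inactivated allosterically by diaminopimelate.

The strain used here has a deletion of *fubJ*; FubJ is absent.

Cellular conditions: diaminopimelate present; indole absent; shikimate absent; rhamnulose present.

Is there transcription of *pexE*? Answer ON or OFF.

OFF

Diaminopimelate is present, so SovE is inactive.
Rhamnulose is present, so FubT is active.
With repressor FubT bound, *lutU* is not transcribed.
So LutU is not produced.
Required activator LutU is absent, so *purR* is not transcribed.
So PurR is not produced.
FubJ is non-functional in this strain, so it has no effect.
Required activator PurR is absent, so *pexE* is not transcribed.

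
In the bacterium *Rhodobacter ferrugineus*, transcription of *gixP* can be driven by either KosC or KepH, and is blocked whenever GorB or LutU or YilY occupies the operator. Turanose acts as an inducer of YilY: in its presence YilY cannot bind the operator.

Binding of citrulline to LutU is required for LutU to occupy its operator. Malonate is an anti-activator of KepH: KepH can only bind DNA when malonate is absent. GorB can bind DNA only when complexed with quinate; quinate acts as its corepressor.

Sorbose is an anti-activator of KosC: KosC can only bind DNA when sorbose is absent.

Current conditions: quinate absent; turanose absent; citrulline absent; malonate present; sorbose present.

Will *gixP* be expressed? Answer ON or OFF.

Sorbose is present, so KosC is inactive.
Quinate is absent, so GorB is inactive.
Citrulline is absent, so LutU is inactive.
Malonate is present, so KepH is inactive.
Turanose is absent, so YilY is active.
With repressor YilY bound, *gixP* is not transcribed.

OFF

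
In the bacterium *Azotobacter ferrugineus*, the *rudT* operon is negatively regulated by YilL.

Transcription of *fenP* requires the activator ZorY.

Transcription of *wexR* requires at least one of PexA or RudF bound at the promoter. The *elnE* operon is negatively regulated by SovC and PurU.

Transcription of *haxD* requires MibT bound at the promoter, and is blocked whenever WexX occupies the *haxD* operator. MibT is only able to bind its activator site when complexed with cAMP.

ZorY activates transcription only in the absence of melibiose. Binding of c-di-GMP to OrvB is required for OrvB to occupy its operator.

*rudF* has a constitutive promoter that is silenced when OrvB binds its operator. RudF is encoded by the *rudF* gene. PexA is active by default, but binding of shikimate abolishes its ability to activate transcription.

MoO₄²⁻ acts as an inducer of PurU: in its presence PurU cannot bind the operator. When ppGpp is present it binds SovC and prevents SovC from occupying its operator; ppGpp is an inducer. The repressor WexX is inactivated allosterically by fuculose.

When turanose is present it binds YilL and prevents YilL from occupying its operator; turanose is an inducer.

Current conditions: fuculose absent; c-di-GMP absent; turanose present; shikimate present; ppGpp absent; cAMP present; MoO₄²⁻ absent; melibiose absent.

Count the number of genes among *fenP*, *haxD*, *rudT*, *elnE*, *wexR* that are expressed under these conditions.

3

Melibiose is absent, so ZorY is active.
No repressor is bound and ZorY is active, so *fenP* is transcribed.
→ *fenP* is ON.
cAMP is present, so MibT is active.
Fuculose is absent, so WexX is active.
With repressor WexX bound, *haxD* is not transcribed.
→ *haxD* is OFF.
Turanose is present, so YilL is inactive.
With no repressor bound, *rudT* is transcribed.
→ *rudT* is ON.
ppGpp is absent, so SovC is active.
MoO₄²⁻ is absent, so PurU is active.
With repressor SovC bound, *elnE* is not transcribed.
→ *elnE* is OFF.
Shikimate is present, so PexA is inactive.
c-di-GMP is absent, so OrvB is inactive.
With no repressor bound, *rudF* is transcribed.
So RudF is produced and active.
Activator RudF is present, so *wexR* is transcribed.
→ *wexR* is ON.
3 of the 5 genes are transcribed.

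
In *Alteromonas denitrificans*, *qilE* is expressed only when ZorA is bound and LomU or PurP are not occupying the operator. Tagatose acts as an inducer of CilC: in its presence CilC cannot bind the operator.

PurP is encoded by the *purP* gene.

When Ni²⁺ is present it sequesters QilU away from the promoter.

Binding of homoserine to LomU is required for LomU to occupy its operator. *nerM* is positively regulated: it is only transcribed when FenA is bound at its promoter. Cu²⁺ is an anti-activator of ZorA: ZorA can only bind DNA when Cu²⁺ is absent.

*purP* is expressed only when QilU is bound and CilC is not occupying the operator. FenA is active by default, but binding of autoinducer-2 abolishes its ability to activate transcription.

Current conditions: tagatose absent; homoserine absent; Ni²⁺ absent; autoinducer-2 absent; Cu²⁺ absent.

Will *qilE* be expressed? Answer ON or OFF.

ON

Homoserine is absent, so LomU is inactive.
Cu²⁺ is absent, so ZorA is active.
Ni²⁺ is absent, so QilU is active.
Tagatose is absent, so CilC is active.
With repressor CilC bound, *purP* is not transcribed.
So PurP is not produced.
No repressor is bound and ZorA is active, so *qilE* is transcribed.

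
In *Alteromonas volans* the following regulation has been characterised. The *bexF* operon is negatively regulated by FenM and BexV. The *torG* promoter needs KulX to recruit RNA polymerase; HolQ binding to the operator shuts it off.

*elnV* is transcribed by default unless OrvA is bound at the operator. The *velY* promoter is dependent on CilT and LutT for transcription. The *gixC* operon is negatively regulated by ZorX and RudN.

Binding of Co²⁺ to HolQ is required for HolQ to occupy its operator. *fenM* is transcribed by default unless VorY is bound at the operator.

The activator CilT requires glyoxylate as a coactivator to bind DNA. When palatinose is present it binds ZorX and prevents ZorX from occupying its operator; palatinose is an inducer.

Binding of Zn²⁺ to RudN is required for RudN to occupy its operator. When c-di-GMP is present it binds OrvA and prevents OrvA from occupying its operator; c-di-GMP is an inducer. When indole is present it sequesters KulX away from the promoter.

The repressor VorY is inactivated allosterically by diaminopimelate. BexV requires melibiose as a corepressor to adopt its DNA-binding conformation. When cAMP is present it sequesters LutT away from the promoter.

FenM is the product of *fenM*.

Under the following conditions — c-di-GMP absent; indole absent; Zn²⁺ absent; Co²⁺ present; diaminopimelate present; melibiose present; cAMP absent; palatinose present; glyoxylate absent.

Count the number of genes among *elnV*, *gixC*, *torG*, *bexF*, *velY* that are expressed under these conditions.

c-di-GMP is absent, so OrvA is active.
With repressor OrvA bound, *elnV* is not transcribed.
→ *elnV* is OFF.
Palatinose is present, so ZorX is inactive.
Zn²⁺ is absent, so RudN is inactive.
With no repressor bound, *gixC* is transcribed.
→ *gixC* is ON.
Co²⁺ is present, so HolQ is active.
Indole is absent, so KulX is active.
With repressor HolQ bound, *torG* is not transcribed.
→ *torG* is OFF.
Diaminopimelate is present, so VorY is inactive.
With no repressor bound, *fenM* is transcribed.
So FenM is produced and active.
Melibiose is present, so BexV is active.
With repressor FenM bound, *bexF* is not transcribed.
→ *bexF* is OFF.
Glyoxylate is absent, so CilT is inactive.
cAMP is absent, so LutT is active.
Required activator CilT is absent, so *velY* is not transcribed.
→ *velY* is OFF.
1 of the 5 genes is transcribed.

1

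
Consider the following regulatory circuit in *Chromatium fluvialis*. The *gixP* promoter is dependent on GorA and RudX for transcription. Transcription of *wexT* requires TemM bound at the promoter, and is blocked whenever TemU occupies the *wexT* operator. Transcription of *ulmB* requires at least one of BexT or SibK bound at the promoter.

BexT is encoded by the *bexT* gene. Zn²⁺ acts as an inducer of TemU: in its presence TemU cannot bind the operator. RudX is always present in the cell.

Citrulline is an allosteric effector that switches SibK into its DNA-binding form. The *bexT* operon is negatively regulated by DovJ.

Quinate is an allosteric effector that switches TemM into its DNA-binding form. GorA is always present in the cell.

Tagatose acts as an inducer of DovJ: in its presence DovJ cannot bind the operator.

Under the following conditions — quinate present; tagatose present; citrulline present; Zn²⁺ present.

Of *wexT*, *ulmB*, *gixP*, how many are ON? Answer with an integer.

3

Quinate is present, so TemM is active.
Zn²⁺ is present, so TemU is inactive.
No repressor is bound and TemM is active, so *wexT* is transcribed.
→ *wexT* is ON.
Tagatose is present, so DovJ is inactive.
With no repressor bound, *bexT* is transcribed.
So BexT is produced and active.
Citrulline is present, so SibK is active.
Activator BexT is present, so *ulmB* is transcribed.
→ *ulmB* is ON.
GorA is produced constitutively and is active.
RudX is produced constitutively and is active.
No repressor is bound and GorA and RudX are active, so *gixP* is transcribed.
→ *gixP* is ON.
3 of the 3 genes are transcribed.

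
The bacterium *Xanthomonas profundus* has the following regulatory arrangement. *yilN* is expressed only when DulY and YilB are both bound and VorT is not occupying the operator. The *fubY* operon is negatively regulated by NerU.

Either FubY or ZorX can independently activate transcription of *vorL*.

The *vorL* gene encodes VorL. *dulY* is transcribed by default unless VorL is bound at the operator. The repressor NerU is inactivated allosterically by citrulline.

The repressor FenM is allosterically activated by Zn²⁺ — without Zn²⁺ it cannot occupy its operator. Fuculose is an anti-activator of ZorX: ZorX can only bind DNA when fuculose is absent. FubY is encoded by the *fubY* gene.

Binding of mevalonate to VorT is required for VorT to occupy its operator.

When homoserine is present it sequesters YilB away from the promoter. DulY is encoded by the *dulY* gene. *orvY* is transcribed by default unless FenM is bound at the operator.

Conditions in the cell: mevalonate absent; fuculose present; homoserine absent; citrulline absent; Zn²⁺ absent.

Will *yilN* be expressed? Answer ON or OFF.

ON

Mevalonate is absent, so VorT is inactive.
Citrulline is absent, so NerU is active.
With repressor NerU bound, *fubY* is not transcribed.
So FubY is not produced.
Fuculose is present, so ZorX is inactive.
No activator is available at the *vorL* promoter, so *vorL* is not transcribed.
So VorL is not produced.
With no repressor bound, *dulY* is transcribed.
So DulY is produced and active.
Homoserine is absent, so YilB is active.
No repressor is bound and DulY and YilB are active, so *yilN* is transcribed.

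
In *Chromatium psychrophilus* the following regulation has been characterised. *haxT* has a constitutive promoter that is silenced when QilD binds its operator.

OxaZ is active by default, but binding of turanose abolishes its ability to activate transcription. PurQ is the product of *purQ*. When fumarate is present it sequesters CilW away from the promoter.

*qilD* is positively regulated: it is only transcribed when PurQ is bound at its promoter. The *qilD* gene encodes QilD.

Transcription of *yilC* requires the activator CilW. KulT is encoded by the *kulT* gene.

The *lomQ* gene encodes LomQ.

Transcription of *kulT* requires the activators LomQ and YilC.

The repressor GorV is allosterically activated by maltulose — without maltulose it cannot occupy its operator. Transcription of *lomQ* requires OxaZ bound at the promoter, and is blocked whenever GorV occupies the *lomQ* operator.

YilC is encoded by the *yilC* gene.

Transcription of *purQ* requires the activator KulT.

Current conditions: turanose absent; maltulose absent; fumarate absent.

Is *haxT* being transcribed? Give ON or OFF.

OFF

Turanose is absent, so OxaZ is active.
Maltulose is absent, so GorV is inactive.
No repressor is bound and OxaZ is active, so *lomQ* is transcribed.
So LomQ is produced and active.
Fumarate is absent, so CilW is active.
No repressor is bound and CilW is active, so *yilC* is transcribed.
So YilC is produced and active.
No repressor is bound and LomQ and YilC are active, so *kulT* is transcribed.
So KulT is produced and active.
No repressor is bound and KulT is active, so *purQ* is transcribed.
So PurQ is produced and active.
No repressor is bound and PurQ is active, so *qilD* is transcribed.
So QilD is produced and active.
With repressor QilD bound, *haxT* is not transcribed.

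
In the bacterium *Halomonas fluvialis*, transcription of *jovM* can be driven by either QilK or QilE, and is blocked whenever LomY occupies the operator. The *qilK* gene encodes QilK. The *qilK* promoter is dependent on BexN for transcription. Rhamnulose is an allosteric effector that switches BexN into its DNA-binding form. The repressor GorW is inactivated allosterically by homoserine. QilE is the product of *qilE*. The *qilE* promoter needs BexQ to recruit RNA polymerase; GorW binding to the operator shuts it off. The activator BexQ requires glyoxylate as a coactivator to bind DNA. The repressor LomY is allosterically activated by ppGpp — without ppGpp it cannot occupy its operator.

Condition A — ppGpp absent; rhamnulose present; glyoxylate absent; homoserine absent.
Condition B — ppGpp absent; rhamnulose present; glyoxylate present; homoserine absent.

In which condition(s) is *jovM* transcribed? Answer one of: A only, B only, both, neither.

Condition A:
ppGpp is absent, so LomY is inactive.
Rhamnulose is present, so BexN is active.
No repressor is bound and BexN is active, so *qilK* is transcribed.
So QilK is produced and active.
Glyoxylate is absent, so BexQ is inactive.
Homoserine is absent, so GorW is active.
With repressor GorW bound, *qilE* is not transcribed.
So QilE is not produced.
Activator QilK is present, so *jovM* is transcribed.
→ *jovM* is ON in A.
Condition B:
ppGpp is absent, so LomY is inactive.
Rhamnulose is present, so BexN is active.
No repressor is bound and BexN is active, so *qilK* is transcribed.
So QilK is produced and active.
Glyoxylate is present, so BexQ is active.
Homoserine is absent, so GorW is active.
With repressor GorW bound, *qilE* is not transcribed.
So QilE is not produced.
Activator QilK is present, so *jovM* is transcribed.
→ *jovM* is ON in B.

both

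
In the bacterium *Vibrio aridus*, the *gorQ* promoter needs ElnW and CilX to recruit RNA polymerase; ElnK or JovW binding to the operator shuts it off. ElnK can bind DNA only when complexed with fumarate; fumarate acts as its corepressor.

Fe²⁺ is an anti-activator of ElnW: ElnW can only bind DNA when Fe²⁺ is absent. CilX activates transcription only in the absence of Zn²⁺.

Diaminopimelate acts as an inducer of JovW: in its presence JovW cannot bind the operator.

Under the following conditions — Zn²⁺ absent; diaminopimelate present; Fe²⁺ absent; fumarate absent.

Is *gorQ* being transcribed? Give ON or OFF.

Fumarate is absent, so ElnK is inactive.
Diaminopimelate is present, so JovW is inactive.
Fe²⁺ is absent, so ElnW is active.
Zn²⁺ is absent, so CilX is active.
No repressor is bound and ElnW and CilX are active, so *gorQ* is transcribed.

ON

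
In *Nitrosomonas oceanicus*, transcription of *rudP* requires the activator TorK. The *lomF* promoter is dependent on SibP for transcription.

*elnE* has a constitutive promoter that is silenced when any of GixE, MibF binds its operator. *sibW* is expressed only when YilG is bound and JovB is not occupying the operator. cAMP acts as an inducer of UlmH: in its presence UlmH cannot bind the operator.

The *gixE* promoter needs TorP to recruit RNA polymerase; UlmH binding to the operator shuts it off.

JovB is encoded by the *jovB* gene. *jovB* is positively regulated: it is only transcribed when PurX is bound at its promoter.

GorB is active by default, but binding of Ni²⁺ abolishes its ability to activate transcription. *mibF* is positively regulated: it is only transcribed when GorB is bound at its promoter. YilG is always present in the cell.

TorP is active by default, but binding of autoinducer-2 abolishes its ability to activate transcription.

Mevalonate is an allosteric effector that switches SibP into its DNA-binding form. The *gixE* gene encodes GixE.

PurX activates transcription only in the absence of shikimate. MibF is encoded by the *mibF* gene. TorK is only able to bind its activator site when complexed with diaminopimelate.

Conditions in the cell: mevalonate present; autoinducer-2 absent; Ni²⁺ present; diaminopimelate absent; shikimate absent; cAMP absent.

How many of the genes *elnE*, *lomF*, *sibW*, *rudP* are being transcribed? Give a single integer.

Autoinducer-2 is absent, so TorP is active.
cAMP is absent, so UlmH is active.
With repressor UlmH bound, *gixE* is not transcribed.
So GixE is not produced.
Ni²⁺ is present, so GorB is inactive.
Required activator GorB is absent, so *mibF* is not transcribed.
So MibF is not produced.
With no repressor bound, *elnE* is transcribed.
→ *elnE* is ON.
Mevalonate is present, so SibP is active.
No repressor is bound and SibP is active, so *lomF* is transcribed.
→ *lomF* is ON.
Shikimate is absent, so PurX is active.
No repressor is bound and PurX is active, so *jovB* is transcribed.
So JovB is produced and active.
YilG is produced constitutively and is active.
With repressor JovB bound, *sibW* is not transcribed.
→ *sibW* is OFF.
Diaminopimelate is absent, so TorK is inactive.
Required activator TorK is absent, so *rudP* is not transcribed.
→ *rudP* is OFF.
2 of the 4 genes are transcribed.

2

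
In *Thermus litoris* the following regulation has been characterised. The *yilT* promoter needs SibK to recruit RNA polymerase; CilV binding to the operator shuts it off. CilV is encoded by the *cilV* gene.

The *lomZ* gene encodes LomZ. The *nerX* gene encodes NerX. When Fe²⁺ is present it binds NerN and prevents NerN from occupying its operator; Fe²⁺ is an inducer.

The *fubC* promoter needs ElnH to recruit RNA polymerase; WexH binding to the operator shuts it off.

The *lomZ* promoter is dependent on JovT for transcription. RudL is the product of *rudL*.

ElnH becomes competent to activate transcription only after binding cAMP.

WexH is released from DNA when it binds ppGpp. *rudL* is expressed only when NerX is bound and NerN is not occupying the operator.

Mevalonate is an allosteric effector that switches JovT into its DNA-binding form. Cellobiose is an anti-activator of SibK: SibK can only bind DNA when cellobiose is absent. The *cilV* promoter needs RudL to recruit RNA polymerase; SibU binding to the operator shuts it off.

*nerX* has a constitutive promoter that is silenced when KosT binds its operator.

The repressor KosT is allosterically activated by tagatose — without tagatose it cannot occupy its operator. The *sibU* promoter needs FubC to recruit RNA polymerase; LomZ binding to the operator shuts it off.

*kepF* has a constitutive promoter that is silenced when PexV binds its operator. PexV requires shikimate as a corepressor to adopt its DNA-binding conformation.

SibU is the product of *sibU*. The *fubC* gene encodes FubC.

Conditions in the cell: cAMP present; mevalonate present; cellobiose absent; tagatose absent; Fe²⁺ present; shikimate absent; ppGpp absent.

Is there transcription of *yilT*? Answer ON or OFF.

OFF

Cellobiose is absent, so SibK is active.
ppGpp is absent, so WexH is active.
cAMP is present, so ElnH is active.
With repressor WexH bound, *fubC* is not transcribed.
So FubC is not produced.
Mevalonate is present, so JovT is active.
No repressor is bound and JovT is active, so *lomZ* is transcribed.
So LomZ is produced and active.
With repressor LomZ bound, *sibU* is not transcribed.
So SibU is not produced.
Fe²⁺ is present, so NerN is inactive.
Tagatose is absent, so KosT is inactive.
With no repressor bound, *nerX* is transcribed.
So NerX is produced and active.
No repressor is bound and NerX is active, so *rudL* is transcribed.
So RudL is produced and active.
No repressor is bound and RudL is active, so *cilV* is transcribed.
So CilV is produced and active.
With repressor CilV bound, *yilT* is not transcribed.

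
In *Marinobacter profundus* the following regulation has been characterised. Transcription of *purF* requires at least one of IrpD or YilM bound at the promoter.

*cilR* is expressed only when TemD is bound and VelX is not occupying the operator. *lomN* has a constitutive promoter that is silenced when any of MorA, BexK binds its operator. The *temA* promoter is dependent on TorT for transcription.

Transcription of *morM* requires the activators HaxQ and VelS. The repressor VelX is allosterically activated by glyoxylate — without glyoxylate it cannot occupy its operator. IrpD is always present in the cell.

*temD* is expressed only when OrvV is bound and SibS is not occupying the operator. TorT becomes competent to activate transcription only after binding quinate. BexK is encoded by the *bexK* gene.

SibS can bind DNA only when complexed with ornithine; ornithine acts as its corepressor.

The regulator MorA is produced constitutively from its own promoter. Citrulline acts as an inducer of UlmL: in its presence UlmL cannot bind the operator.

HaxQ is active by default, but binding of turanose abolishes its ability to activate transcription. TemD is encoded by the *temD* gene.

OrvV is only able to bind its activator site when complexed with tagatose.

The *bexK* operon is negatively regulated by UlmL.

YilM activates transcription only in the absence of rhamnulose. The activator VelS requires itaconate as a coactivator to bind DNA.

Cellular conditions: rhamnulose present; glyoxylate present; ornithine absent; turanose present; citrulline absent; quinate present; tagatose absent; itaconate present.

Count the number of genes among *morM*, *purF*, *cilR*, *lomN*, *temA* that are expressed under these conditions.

Turanose is present, so HaxQ is inactive.
Itaconate is present, so VelS is active.
Required activator HaxQ is absent, so *morM* is not transcribed.
→ *morM* is OFF.
IrpD is produced constitutively and is active.
Rhamnulose is present, so YilM is inactive.
Activator IrpD is present, so *purF* is transcribed.
→ *purF* is ON.
Glyoxylate is present, so VelX is active.
Ornithine is absent, so SibS is inactive.
Tagatose is absent, so OrvV is inactive.
Required activator OrvV is absent, so *temD* is not transcribed.
So TemD is not produced.
With repressor VelX bound, *cilR* is not transcribed.
→ *cilR* is OFF.
MorA is produced constitutively and is active.
Citrulline is absent, so UlmL is active.
With repressor UlmL bound, *bexK* is not transcribed.
So BexK is not produced.
With repressor MorA bound, *lomN* is not transcribed.
→ *lomN* is OFF.
Quinate is present, so TorT is active.
No repressor is bound and TorT is active, so *temA* is transcribed.
→ *temA* is ON.
2 of the 5 genes are transcribed.

2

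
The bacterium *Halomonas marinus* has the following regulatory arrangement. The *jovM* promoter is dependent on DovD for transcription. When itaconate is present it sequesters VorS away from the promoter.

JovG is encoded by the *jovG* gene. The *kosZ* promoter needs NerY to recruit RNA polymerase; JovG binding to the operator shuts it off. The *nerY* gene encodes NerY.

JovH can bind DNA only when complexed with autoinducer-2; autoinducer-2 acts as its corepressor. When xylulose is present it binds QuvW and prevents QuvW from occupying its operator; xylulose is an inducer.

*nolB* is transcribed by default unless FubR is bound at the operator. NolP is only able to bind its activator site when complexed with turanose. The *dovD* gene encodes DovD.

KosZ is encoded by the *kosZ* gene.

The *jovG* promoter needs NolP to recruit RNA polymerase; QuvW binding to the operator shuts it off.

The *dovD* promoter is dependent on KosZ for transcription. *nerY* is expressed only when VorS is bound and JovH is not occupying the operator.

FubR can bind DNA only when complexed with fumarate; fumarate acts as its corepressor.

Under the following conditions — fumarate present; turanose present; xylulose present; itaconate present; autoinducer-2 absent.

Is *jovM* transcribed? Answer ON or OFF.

OFF

Turanose is present, so NolP is active.
Xylulose is present, so QuvW is inactive.
No repressor is bound and NolP is active, so *jovG* is transcribed.
So JovG is produced and active.
Autoinducer-2 is absent, so JovH is inactive.
Itaconate is present, so VorS is inactive.
Required activator VorS is absent, so *nerY* is not transcribed.
So NerY is not produced.
With repressor JovG bound, *kosZ* is not transcribed.
So KosZ is not produced.
Required activator KosZ is absent, so *dovD* is not transcribed.
So DovD is not produced.
Required activator DovD is absent, so *jovM* is not transcribed.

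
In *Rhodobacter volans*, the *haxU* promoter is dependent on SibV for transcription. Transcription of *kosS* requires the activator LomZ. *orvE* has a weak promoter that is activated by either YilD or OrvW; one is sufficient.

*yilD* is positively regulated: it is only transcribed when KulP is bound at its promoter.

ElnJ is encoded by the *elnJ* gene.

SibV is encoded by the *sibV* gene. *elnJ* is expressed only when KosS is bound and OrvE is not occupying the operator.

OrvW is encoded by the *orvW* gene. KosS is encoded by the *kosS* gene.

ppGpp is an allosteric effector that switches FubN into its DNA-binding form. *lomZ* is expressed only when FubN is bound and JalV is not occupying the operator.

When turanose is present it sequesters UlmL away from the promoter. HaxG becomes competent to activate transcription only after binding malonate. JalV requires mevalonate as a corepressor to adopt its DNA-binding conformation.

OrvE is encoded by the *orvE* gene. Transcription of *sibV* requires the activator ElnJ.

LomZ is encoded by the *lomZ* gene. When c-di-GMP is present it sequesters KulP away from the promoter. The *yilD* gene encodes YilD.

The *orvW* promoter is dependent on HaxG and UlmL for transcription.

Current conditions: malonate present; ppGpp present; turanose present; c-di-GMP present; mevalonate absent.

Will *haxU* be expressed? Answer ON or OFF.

c-di-GMP is present, so KulP is inactive.
Required activator KulP is absent, so *yilD* is not transcribed.
So YilD is not produced.
Malonate is present, so HaxG is active.
Turanose is present, so UlmL is inactive.
Required activator UlmL is absent, so *orvW* is not transcribed.
So OrvW is not produced.
No activator is available at the *orvE* promoter, so *orvE* is not transcribed.
So OrvE is not produced.
ppGpp is present, so FubN is active.
Mevalonate is absent, so JalV is inactive.
No repressor is bound and FubN is active, so *lomZ* is transcribed.
So LomZ is produced and active.
No repressor is bound and LomZ is active, so *kosS* is transcribed.
So KosS is produced and active.
No repressor is bound and KosS is active, so *elnJ* is transcribed.
So ElnJ is produced and active.
No repressor is bound and ElnJ is active, so *sibV* is transcribed.
So SibV is produced and active.
No repressor is bound and SibV is active, so *haxU* is transcribed.

ON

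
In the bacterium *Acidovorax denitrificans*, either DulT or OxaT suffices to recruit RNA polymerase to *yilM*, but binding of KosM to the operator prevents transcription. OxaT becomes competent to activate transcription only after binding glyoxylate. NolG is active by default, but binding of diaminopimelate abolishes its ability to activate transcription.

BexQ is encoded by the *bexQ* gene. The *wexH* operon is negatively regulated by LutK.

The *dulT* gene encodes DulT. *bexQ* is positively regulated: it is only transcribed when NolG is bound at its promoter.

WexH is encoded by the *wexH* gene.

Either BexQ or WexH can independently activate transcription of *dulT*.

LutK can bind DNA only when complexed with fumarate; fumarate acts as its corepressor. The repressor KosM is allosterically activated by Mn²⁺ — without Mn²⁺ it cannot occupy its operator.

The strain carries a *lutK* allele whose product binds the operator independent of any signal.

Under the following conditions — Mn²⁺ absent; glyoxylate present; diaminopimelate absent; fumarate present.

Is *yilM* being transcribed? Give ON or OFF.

Mn²⁺ is absent, so KosM is inactive.
Diaminopimelate is absent, so NolG is active.
No repressor is bound and NolG is active, so *bexQ* is transcribed.
So BexQ is produced and active.
LutK is constitutively active in this strain.
With repressor LutK bound, *wexH* is not transcribed.
So WexH is not produced.
Activator BexQ is present, so *dulT* is transcribed.
So DulT is produced and active.
Glyoxylate is present, so OxaT is active.
Activator DulT is present, so *yilM* is transcribed.

ON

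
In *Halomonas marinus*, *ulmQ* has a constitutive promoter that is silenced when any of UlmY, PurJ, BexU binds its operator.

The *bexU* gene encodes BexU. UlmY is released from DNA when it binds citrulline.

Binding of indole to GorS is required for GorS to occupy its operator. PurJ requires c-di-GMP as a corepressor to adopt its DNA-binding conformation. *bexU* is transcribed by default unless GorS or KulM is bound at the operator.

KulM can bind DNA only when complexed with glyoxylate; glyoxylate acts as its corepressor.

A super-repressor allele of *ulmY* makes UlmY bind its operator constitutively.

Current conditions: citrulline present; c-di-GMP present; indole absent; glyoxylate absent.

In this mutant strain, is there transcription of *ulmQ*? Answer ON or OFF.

OFF

UlmY is constitutively active in this strain.
c-di-GMP is present, so PurJ is active.
Indole is absent, so GorS is inactive.
Glyoxylate is absent, so KulM is inactive.
With no repressor bound, *bexU* is transcribed.
So BexU is produced and active.
With repressor UlmY bound, *ulmQ* is not transcribed.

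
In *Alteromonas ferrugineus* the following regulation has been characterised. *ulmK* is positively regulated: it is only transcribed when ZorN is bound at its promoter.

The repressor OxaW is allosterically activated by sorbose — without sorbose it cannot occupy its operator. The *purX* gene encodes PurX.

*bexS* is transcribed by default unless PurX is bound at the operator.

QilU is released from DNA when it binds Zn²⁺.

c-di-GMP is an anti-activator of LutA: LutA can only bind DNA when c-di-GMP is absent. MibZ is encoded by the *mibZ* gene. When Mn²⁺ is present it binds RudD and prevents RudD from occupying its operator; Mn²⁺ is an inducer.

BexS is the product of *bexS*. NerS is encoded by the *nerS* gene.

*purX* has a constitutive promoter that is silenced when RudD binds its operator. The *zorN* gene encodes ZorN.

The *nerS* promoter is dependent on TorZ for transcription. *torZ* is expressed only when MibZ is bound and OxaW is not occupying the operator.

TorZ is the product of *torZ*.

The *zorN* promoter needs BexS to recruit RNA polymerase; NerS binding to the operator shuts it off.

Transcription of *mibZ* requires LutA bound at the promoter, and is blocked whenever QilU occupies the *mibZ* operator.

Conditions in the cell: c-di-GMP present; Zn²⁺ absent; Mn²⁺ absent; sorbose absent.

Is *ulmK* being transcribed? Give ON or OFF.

ON

c-di-GMP is present, so LutA is inactive.
Zn²⁺ is absent, so QilU is active.
With repressor QilU bound, *mibZ* is not transcribed.
So MibZ is not produced.
Sorbose is absent, so OxaW is inactive.
Required activator MibZ is absent, so *torZ* is not transcribed.
So TorZ is not produced.
Required activator TorZ is absent, so *nerS* is not transcribed.
So NerS is not produced.
Mn²⁺ is absent, so RudD is active.
With repressor RudD bound, *purX* is not transcribed.
So PurX is not produced.
With no repressor bound, *bexS* is transcribed.
So BexS is produced and active.
No repressor is bound and BexS is active, so *zorN* is transcribed.
So ZorN is produced and active.
No repressor is bound and ZorN is active, so *ulmK* is transcribed.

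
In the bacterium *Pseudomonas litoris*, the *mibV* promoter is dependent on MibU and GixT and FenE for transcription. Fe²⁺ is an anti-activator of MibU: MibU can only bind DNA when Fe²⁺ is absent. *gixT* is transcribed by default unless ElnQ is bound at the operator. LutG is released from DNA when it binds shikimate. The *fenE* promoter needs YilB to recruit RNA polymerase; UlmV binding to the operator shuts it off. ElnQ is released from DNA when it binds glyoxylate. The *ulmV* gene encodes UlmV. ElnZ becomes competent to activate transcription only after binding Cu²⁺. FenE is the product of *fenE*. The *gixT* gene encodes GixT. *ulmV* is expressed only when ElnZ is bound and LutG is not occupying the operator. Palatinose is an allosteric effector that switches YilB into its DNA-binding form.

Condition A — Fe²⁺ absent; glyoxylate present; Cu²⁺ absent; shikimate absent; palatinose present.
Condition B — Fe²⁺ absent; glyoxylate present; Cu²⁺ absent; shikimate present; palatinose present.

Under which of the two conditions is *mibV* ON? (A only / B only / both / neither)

Condition A:
Fe²⁺ is absent, so MibU is active.
Glyoxylate is present, so ElnQ is inactive.
With no repressor bound, *gixT* is transcribed.
So GixT is produced and active.
Cu²⁺ is absent, so ElnZ is inactive.
Shikimate is absent, so LutG is active.
With repressor LutG bound, *ulmV* is not transcribed.
So UlmV is not produced.
Palatinose is present, so YilB is active.
No repressor is bound and YilB is active, so *fenE* is transcribed.
So FenE is produced and active.
No repressor is bound and MibU and GixT and FenE are active, so *mibV* is transcribed.
→ *mibV* is ON in A.
Condition B:
Fe²⁺ is absent, so MibU is active.
Glyoxylate is present, so ElnQ is inactive.
With no repressor bound, *gixT* is transcribed.
So GixT is produced and active.
Cu²⁺ is absent, so ElnZ is inactive.
Shikimate is present, so LutG is inactive.
Required activator ElnZ is absent, so *ulmV* is not transcribed.
So UlmV is not produced.
Palatinose is present, so YilB is active.
No repressor is bound and YilB is active, so *fenE* is transcribed.
So FenE is produced and active.
No repressor is bound and MibU and GixT and FenE are active, so *mibV* is transcribed.
→ *mibV* is ON in B.

both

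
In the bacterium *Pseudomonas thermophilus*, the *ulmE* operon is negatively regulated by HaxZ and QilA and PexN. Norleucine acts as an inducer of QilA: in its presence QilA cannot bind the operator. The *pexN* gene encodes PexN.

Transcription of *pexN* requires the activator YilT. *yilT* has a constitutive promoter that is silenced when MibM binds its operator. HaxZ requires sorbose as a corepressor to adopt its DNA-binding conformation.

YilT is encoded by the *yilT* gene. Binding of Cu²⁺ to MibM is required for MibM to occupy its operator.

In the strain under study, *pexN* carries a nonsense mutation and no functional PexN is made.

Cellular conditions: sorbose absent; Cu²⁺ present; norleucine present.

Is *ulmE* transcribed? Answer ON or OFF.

ON

Sorbose is absent, so HaxZ is inactive.
Norleucine is present, so QilA is inactive.
PexN is non-functional in this strain, so it has no effect.
With no repressor bound, *ulmE* is transcribed.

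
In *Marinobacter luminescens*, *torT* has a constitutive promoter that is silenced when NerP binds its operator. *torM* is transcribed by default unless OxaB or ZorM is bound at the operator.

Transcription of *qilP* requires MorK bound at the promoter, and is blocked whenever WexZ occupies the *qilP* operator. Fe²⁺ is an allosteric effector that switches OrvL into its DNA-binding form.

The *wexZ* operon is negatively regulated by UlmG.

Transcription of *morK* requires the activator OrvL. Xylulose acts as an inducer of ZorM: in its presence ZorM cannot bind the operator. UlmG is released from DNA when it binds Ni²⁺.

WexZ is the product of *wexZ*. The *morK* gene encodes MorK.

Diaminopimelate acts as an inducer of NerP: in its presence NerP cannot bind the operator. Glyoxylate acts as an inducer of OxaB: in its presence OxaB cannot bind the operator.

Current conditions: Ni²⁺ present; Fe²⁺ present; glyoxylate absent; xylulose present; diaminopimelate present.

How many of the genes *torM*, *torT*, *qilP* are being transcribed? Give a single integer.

Glyoxylate is absent, so OxaB is active.
Xylulose is present, so ZorM is inactive.
With repressor OxaB bound, *torM* is not transcribed.
→ *torM* is OFF.
Diaminopimelate is present, so NerP is inactive.
With no repressor bound, *torT* is transcribed.
→ *torT* is ON.
Fe²⁺ is present, so OrvL is active.
No repressor is bound and OrvL is active, so *morK* is transcribed.
So MorK is produced and active.
Ni²⁺ is present, so UlmG is inactive.
With no repressor bound, *wexZ* is transcribed.
So WexZ is produced and active.
With repressor WexZ bound, *qilP* is not transcribed.
→ *qilP* is OFF.
1 of the 3 genes is transcribed.

1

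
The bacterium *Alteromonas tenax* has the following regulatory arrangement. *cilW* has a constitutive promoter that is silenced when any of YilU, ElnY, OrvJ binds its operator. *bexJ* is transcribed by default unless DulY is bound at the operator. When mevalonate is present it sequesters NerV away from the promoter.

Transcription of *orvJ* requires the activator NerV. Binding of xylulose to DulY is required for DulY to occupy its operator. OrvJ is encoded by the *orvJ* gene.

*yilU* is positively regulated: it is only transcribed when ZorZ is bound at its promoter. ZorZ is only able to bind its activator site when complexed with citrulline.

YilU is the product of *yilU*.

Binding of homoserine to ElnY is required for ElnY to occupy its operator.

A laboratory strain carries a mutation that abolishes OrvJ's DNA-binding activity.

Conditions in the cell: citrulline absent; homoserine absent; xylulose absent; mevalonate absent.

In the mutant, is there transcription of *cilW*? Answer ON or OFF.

Citrulline is absent, so ZorZ is inactive.
Required activator ZorZ is absent, so *yilU* is not transcribed.
So YilU is not produced.
Homoserine is absent, so ElnY is inactive.
OrvJ is non-functional in this strain, so it has no effect.
With no repressor bound, *cilW* is transcribed.

ON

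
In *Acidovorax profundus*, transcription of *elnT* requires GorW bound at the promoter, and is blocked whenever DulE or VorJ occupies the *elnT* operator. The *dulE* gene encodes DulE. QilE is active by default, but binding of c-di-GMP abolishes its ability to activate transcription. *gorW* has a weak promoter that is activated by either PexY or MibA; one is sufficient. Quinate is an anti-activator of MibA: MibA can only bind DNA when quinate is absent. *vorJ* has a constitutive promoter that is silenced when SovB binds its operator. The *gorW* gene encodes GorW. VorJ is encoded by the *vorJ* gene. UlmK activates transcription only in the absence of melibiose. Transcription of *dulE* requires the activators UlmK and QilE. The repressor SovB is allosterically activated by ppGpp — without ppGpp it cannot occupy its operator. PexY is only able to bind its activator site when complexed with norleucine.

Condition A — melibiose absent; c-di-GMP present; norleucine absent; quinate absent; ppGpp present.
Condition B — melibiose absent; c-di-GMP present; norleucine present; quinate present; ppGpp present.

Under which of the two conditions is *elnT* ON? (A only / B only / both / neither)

both

Condition A:
Melibiose is absent, so UlmK is active.
c-di-GMP is present, so QilE is inactive.
Required activator QilE is absent, so *dulE* is not transcribed.
So DulE is not produced.
Norleucine is absent, so PexY is inactive.
Quinate is absent, so MibA is active.
Activator MibA is present, so *gorW* is transcribed.
So GorW is produced and active.
ppGpp is present, so SovB is active.
With repressor SovB bound, *vorJ* is not transcribed.
So VorJ is not produced.
No repressor is bound and GorW is active, so *elnT* is transcribed.
→ *elnT* is ON in A.
Condition B:
Melibiose is absent, so UlmK is active.
c-di-GMP is present, so QilE is inactive.
Required activator QilE is absent, so *dulE* is not transcribed.
So DulE is not produced.
Norleucine is present, so PexY is active.
Quinate is present, so MibA is inactive.
Activator PexY is present, so *gorW* is transcribed.
So GorW is produced and active.
ppGpp is present, so SovB is active.
With repressor SovB bound, *vorJ* is not transcribed.
So VorJ is not produced.
No repressor is bound and GorW is active, so *elnT* is transcribed.
→ *elnT* is ON in B.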